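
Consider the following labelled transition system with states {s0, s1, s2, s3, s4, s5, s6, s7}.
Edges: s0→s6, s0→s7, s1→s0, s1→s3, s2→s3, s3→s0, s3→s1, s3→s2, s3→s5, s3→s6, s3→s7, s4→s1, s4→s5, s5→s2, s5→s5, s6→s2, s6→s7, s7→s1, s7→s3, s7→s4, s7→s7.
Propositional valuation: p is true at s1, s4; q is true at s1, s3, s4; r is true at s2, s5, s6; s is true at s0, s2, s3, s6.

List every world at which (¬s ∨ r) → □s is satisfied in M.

Let φ = (¬s ∨ r) → □s. Evaluate φ at each world:
  s0 (successors {s6, s7}): φ is true.
  s1 (successors {s0, s3}): φ is true.
  s2 (successors {s3}): φ is true.
  s3 (successors {s0, s1, s2, s5, s6, s7}): φ is true.
  s4 (successors {s1, s5}): φ is false.
  s5 (successors {s2, s5}): φ is false.
  s6 (successors {s2, s7}): φ is false.
  s7 (successors {s1, s3, s4, s7}): φ is false.
For instance, at s4:
  At s4: ¬s ∨ r is true, □s is false, so (¬s ∨ r) → □s is false.
    At s4: □s requires s at every successor {s1, s5}.
      s fails at s1, so □s is false at s4.
Satisfying worlds: {s0, s1, s2, s3}

s0, s1, s2, s3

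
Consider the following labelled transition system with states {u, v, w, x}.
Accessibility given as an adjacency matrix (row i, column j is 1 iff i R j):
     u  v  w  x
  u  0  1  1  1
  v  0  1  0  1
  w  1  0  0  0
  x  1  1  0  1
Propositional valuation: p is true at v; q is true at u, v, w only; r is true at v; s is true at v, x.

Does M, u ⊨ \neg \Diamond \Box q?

No

At u: \Diamond \Box q is true, so \neg \Diamond \Box q is false.
  At u: \Diamond \Box q requires \Box q at some successor in {v, w, x}.
    \Box q holds at w, so \Diamond \Box q is true at u.
      At w: \Box q requires q at every successor {u}.
        At u: q is true.
      So \Box q is true at w.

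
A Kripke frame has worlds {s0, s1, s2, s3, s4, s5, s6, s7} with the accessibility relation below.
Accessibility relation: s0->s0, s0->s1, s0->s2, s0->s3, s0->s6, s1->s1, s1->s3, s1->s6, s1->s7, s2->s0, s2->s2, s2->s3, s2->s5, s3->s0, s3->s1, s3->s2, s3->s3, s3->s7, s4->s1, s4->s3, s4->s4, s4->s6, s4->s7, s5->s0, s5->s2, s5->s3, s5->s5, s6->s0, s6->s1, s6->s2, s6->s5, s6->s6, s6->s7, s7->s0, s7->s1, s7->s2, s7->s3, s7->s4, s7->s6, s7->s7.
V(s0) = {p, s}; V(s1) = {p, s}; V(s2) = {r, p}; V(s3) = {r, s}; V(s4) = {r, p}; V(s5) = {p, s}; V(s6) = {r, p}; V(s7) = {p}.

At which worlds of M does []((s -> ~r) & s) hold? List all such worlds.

none

Let φ = []((s -> ~r) & s). Evaluate φ at each world:
  s0 (successors {s0, s1, s2, s3, s6}): φ is false.
  s1 (successors {s1, s3, s6, s7}): φ is false.
  s2 (successors {s0, s2, s3, s5}): φ is false.
  s3 (successors {s0, s1, s2, s3, s7}): φ is false.
  s4 (successors {s1, s3, s4, s6, s7}): φ is false.
  s5 (successors {s0, s2, s3, s5}): φ is false.
  s6 (successors {s0, s1, s2, s5, s6, s7}): φ is false.
  s7 (successors {s0, s1, s2, s3, s4, s6, s7}): φ is false.
For instance, at s6:
  At s6: []((s -> ~r) & s) requires (s -> ~r) & s at every successor {s0, s1, s2, s5, s6, s7}.
    (s -> ~r) & s fails at s2, so []((s -> ~r) & s) is false at s6.
Satisfying worlds: none.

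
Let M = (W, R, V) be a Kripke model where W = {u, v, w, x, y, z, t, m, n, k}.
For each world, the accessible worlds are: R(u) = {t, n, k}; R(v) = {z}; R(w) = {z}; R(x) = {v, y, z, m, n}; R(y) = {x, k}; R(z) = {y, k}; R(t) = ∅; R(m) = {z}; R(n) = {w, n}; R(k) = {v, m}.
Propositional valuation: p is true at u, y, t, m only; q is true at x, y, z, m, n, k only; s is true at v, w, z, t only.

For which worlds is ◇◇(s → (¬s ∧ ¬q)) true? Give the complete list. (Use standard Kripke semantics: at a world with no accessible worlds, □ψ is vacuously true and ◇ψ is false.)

u, v, w, x, y, z, m, n

Recall that ◇ψ holds at a world iff ψ holds at some accessible world.
Let φ = ◇◇(s → (¬s ∧ ¬q)). Evaluate φ at each world:
  u (successors {t, n, k}): φ is true.
  v (successors {z}): φ is true.
  w (successors {z}): φ is true.
  x (successors {v, y, z, m, n}): φ is true.
  y (successors {x, k}): φ is true.
  z (successors {y, k}): φ is true.
  t (successors ∅): φ is false.
  m (successors {z}): φ is true.
  n (successors {w, n}): φ is true.
  k (successors {v, m}): φ is false.
For instance, at y:
  At y: ◇◇(s → (¬s ∧ ¬q)) requires ◇(s → (¬s ∧ ¬q)) at some successor in {x, k}.
    ◇(s → (¬s ∧ ¬q)) holds at x, so ◇◇(s → (¬s ∧ ¬q)) is true at y.
      At x: ◇(s → (¬s ∧ ¬q)) requires s → (¬s ∧ ¬q) at some successor in {v, y, z, m, n}.
        s → (¬s ∧ ¬q) holds at y, so ◇(s → (¬s ∧ ¬q)) is true at x.
Satisfying worlds: {u, v, w, x, y, z, m, n}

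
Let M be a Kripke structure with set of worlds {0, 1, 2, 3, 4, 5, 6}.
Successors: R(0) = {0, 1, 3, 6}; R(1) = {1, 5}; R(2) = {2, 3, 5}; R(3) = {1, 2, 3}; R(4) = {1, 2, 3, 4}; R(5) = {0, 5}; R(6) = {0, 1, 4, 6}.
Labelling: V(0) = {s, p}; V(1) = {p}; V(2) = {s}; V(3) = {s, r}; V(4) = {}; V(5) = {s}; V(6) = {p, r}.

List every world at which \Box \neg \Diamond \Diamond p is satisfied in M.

none

Recall that \Box ψ holds at a world iff ψ holds at every accessible world, and \Diamond ψ holds iff ψ holds at some accessible world.
Let φ = \Box \neg \Diamond \Diamond p. Evaluate φ at each world:
  0 (successors {0, 1, 3, 6}): φ is false.
  1 (successors {1, 5}): φ is false.
  2 (successors {2, 3, 5}): φ is false.
  3 (successors {1, 2, 3}): φ is false.
  4 (successors {1, 2, 3, 4}): φ is false.
  5 (successors {0, 5}): φ is false.
  6 (successors {0, 1, 4, 6}): φ is false.
For instance, at 5:
  At 5: \Box \neg \Diamond \Diamond p requires \neg \Diamond \Diamond p at every successor {0, 5}.
    \neg \Diamond \Diamond p fails at 0, so \Box \neg \Diamond \Diamond p is false at 5.
      At 0: \Diamond \Diamond p is true, so \neg \Diamond \Diamond p is false.
Satisfying worlds: none.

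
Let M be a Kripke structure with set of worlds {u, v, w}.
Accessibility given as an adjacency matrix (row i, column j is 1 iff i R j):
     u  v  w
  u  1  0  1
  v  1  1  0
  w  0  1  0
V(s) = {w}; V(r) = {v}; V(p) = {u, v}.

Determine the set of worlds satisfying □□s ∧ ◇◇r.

none

Let φ = □□s ∧ ◇◇r. Evaluate φ at each world:
  u (successors {u, w}): φ is false.
  v (successors {u, v}): φ is false.
  w (successors {v}): φ is false.
For instance, at u:
  At u: □□s is false, ◇◇r is true, so □□s ∧ ◇◇r is false.
    At u: □□s requires □s at every successor {u, w}.
      □s fails at u, so □□s is false at u.
    At u: ◇◇r requires ◇r at some successor in {u, w}.
      ◇r holds at w, so ◇◇r is true at u.
Satisfying worlds: none.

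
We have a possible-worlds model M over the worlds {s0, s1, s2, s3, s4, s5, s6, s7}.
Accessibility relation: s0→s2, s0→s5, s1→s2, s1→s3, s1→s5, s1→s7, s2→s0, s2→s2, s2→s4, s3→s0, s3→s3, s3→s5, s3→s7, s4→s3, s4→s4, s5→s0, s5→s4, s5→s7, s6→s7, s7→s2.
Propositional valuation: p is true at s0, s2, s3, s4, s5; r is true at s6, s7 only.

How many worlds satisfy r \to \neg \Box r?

7

Let φ = r \to \neg \Box r. Evaluate φ at each world:
  s0 (successors {s2, s5}): φ is true.
  s1 (successors {s2, s3, s5, s7}): φ is true.
  s2 (successors {s0, s2, s4}): φ is true.
  s3 (successors {s0, s3, s5, s7}): φ is true.
  s4 (successors {s3, s4}): φ is true.
  s5 (successors {s0, s4, s7}): φ is true.
  s6 (successors {s7}): φ is false.
  s7 (successors {s2}): φ is true.
For instance, at s0:
  At s0: r is false, \neg \Box r is true, so r \to \neg \Box r is true.
    At s0: \Box r is false, so \neg \Box r is true.
      At s0: \Box r requires r at every successor {s2, s5}.
        r fails at s2, so \Box r is false at s0.
Satisfying worlds: {s0, s1, s2, s3, s4, s5, s7}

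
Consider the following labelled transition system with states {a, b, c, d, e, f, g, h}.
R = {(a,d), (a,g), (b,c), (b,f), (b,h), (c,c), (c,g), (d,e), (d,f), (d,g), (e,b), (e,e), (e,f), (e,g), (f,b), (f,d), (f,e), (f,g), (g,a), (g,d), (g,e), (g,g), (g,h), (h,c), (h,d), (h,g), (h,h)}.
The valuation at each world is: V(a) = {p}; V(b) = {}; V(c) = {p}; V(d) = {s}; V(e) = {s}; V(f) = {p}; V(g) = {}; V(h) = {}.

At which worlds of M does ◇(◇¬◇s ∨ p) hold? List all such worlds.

Let φ = ◇(◇¬◇s ∨ p). Evaluate φ at each world:
  a (successors {d, g}): φ is false.
  b (successors {c, f, h}): φ is true.
  c (successors {c, g}): φ is true.
  d (successors {e, f, g}): φ is true.
  e (successors {b, e, f, g}): φ is true.
  f (successors {b, d, e, g}): φ is true.
  g (successors {a, d, e, g, h}): φ is true.
  h (successors {c, d, g, h}): φ is true.
For instance, at g:
  At g: ◇(◇¬◇s ∨ p) requires ◇¬◇s ∨ p at some successor in {a, d, e, g, h}.
    ◇¬◇s ∨ p holds at a, so ◇(◇¬◇s ∨ p) is true at g.
      At a: ◇¬◇s is false, p is true, so ◇¬◇s ∨ p is true.
Satisfying worlds: {b, c, d, e, f, g, h}

b, c, d, e, f, g, h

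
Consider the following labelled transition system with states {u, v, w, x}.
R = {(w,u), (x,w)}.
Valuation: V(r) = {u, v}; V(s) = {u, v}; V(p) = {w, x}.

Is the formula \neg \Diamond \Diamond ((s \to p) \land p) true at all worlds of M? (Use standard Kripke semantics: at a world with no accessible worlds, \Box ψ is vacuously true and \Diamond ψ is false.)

Yes

Let φ = \neg \Diamond \Diamond ((s \to p) \land p). Evaluate φ at each world:
  u (successors ∅): φ is true.
  v (successors ∅): φ is true.
  w (successors {u}): φ is true.
  x (successors {w}): φ is true.
For instance, at w:
  At w: \Diamond \Diamond ((s \to p) \land p) is false, so \neg \Diamond \Diamond ((s \to p) \land p) is true.
    At w: \Diamond \Diamond ((s \to p) \land p) requires \Diamond ((s \to p) \land p) at some successor in {u}.
      At u: \Diamond ((s \to p) \land p) is false.
    So \Diamond \Diamond ((s \to p) \land p) is false at w.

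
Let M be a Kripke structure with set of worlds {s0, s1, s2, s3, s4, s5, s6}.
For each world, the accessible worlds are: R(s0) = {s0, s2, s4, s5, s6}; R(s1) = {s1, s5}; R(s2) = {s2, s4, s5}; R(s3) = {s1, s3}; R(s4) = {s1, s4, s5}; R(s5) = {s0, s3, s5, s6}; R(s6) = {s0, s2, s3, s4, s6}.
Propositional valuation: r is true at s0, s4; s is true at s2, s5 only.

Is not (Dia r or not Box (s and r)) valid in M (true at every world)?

No

Let φ = not (Dia r or not Box (s and r)). Evaluate φ at each world:
  s0 (successors {s0, s2, s4, s5, s6}): φ is false.
  s1 (successors {s1, s5}): φ is false.
  s2 (successors {s2, s4, s5}): φ is false.
  s3 (successors {s1, s3}): φ is false.
  s4 (successors {s1, s4, s5}): φ is false.
  s5 (successors {s0, s3, s5, s6}): φ is false.
  s6 (successors {s0, s2, s3, s4, s6}): φ is false.
Detail at s0 (counterexample):
  At s0: Dia r or not Box (s and r) is true, so not (Dia r or not Box (s and r)) is false.
    At s0: Dia r is true, not Box (s and r) is true, so Dia r or not Box (s and r) is true.
      At s0: Dia r requires r at some successor in {s0, s2, s4, s5, s6}.
        r holds at s0, so Dia r is true at s0.
      At s0: Box (s and r) is false, so not Box (s and r) is true.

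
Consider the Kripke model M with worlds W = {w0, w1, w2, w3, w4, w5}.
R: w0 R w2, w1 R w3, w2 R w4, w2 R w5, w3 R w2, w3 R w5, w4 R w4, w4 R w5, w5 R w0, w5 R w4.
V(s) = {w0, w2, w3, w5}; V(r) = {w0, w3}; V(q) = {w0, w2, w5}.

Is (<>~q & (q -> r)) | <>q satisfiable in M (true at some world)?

Yes

Recall that <>ψ holds at a world iff ψ holds at some accessible world.
Let φ = (<>~q & (q -> r)) | <>q. Evaluate φ at each world:
  w0 (successors {w2}): φ is true.
  w1 (successors {w3}): φ is true.
  w2 (successors {w4, w5}): φ is true.
  w3 (successors {w2, w5}): φ is true.
  w4 (successors {w4, w5}): φ is true.
  w5 (successors {w0, w4}): φ is true.
Detail at w0 (witness):
  At w0: <>~q & (q -> r) is false, <>q is true, so (<>~q & (q -> r)) | <>q is true.
    At w0: <>~q is false, q -> r is true, so <>~q & (q -> r) is false.
      At w0: <>~q requires ~q at some successor in {w2}.
        At w2: ~q is false.
      So <>~q is false at w0.
    At w0: <>q requires q at some successor in {w2}.
      q holds at w2, so <>q is true at w0.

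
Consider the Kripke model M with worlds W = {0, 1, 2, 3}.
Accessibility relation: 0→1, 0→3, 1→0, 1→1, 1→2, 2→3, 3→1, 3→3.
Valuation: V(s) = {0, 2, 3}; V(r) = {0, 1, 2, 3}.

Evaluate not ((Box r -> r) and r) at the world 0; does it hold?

At 0: (Box r -> r) and r is true, so not ((Box r -> r) and r) is false.
  At 0: Box r -> r is true, r is true, so (Box r -> r) and r is true.
    At 0: Box r is true, r is true, so Box r -> r is true.
      At 0: Box r requires r at every successor {1, 3}.
        At 1: r is true.
        At 3: r is true.
      So Box r is true at 0.

No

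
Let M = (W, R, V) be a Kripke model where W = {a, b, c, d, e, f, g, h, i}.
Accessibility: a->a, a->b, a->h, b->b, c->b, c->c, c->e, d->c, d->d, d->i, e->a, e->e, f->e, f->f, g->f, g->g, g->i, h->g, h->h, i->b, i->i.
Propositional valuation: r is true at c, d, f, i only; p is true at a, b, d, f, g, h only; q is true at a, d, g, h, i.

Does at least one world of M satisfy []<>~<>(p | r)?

No

Let φ = []<>~<>(p | r). Evaluate φ at each world:
  a (successors {a, b, h}): φ is false.
  b (successors {b}): φ is false.
  c (successors {b, c, e}): φ is false.
  d (successors {c, d, i}): φ is false.
  e (successors {a, e}): φ is false.
  f (successors {e, f}): φ is false.
  g (successors {f, g, i}): φ is false.
  h (successors {g, h}): φ is false.
  i (successors {b, i}): φ is false.
For instance, at c:
  At c: []<>~<>(p | r) requires <>~<>(p | r) at every successor {b, c, e}.
    <>~<>(p | r) fails at b, so []<>~<>(p | r) is false at c.
      At b: <>~<>(p | r) requires ~<>(p | r) at some successor in {b}.
        At b: ~<>(p | r) is false.
      So <>~<>(p | r) is false at b.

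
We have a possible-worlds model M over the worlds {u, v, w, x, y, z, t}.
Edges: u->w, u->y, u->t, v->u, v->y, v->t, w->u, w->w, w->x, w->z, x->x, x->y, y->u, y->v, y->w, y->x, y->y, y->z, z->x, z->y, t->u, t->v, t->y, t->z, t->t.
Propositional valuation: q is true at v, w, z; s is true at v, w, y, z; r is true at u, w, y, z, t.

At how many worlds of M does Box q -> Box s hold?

Recall that Box ψ holds at a world iff ψ holds at every accessible world, and Dia ψ holds iff ψ holds at some accessible world.
Let φ = Box q -> Box s. Evaluate φ at each world:
  u (successors {w, y, t}): φ is true.
  v (successors {u, y, t}): φ is true.
  w (successors {u, w, x, z}): φ is true.
  x (successors {x, y}): φ is true.
  y (successors {u, v, w, x, y, z}): φ is true.
  z (successors {x, y}): φ is true.
  t (successors {u, v, y, z, t}): φ is true.
For instance, at w:
  At w: Box q is false, Box s is false, so Box q -> Box s is true.
    At w: Box q requires q at every successor {u, w, x, z}.
      q fails at u, so Box q is false at w.
    At w: Box s requires s at every successor {u, w, x, z}.
      s fails at u, so Box s is false at w.
Satisfying worlds: {u, v, w, x, y, z, t}

7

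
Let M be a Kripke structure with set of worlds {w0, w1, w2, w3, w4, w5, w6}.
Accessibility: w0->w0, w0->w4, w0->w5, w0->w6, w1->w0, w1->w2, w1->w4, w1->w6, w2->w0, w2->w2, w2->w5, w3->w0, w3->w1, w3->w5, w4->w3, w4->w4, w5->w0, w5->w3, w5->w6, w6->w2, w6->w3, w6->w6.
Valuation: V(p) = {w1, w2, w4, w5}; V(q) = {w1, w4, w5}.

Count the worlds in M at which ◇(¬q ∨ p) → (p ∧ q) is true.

Let φ = ◇(¬q ∨ p) → (p ∧ q). Evaluate φ at each world:
  w0 (successors {w0, w4, w5, w6}): φ is false.
  w1 (successors {w0, w2, w4, w6}): φ is true.
  w2 (successors {w0, w2, w5}): φ is false.
  w3 (successors {w0, w1, w5}): φ is false.
  w4 (successors {w3, w4}): φ is true.
  w5 (successors {w0, w3, w6}): φ is true.
  w6 (successors {w2, w3, w6}): φ is false.
For instance, at w1:
  At w1: ◇(¬q ∨ p) is true, p ∧ q is true, so ◇(¬q ∨ p) → (p ∧ q) is true.
    At w1: ◇(¬q ∨ p) requires ¬q ∨ p at some successor in {w0, w2, w4, w6}.
      ¬q ∨ p holds at w0, so ◇(¬q ∨ p) is true at w1.
Satisfying worlds: {w1, w4, w5}

3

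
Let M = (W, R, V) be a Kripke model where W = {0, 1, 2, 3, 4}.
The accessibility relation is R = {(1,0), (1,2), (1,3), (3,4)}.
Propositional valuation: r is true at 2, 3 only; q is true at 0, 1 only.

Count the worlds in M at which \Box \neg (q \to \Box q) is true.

3

Let φ = \Box \neg (q \to \Box q). Evaluate φ at each world:
  0 (successors ∅): φ is true.
  1 (successors {0, 2, 3}): φ is false.
  2 (successors ∅): φ is true.
  3 (successors {4}): φ is false.
  4 (successors ∅): φ is true.
For instance, at 1:
  At 1: \Box \neg (q \to \Box q) requires \neg (q \to \Box q) at every successor {0, 2, 3}.
    \neg (q \to \Box q) fails at 0, so \Box \neg (q \to \Box q) is false at 1.
      At 0: q \to \Box q is true, so \neg (q \to \Box q) is false.
Satisfying worlds: {0, 2, 4}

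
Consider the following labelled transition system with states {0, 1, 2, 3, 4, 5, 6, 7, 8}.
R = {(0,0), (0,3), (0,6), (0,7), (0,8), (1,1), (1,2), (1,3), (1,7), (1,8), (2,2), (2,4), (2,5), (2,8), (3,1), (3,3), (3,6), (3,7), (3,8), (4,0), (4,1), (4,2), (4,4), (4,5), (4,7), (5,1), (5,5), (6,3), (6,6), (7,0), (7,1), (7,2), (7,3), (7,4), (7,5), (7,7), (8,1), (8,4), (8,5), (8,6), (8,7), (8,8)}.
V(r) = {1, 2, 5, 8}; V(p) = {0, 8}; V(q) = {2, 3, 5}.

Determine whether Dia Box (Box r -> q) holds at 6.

Yes

At 6: Dia Box (Box r -> q) requires Box (Box r -> q) at some successor in {3, 6}.
  Box (Box r -> q) holds at 3, so Dia Box (Box r -> q) is true at 6.
    At 3: Box (Box r -> q) requires Box r -> q at every successor {1, 3, 6, 7, 8}.
      At 1: Box r -> q is true.
      At 3: Box r -> q is true.
      At 6: Box r -> q is true.
      At 7: Box r -> q is true.
      At 8: Box r -> q is true.
    So Box (Box r -> q) is true at 3.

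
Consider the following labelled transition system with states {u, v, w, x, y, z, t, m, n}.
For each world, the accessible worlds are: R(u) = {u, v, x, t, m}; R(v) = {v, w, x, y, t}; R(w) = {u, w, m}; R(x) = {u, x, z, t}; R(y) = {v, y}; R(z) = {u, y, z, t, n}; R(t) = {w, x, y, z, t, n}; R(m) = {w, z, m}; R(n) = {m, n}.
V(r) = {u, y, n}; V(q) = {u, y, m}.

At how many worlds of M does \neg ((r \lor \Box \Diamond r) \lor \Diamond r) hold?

1

Let φ = \neg ((r \lor \Box \Diamond r) \lor \Diamond r). Evaluate φ at each world:
  u (successors {u, v, x, t, m}): φ is false.
  v (successors {v, w, x, y, t}): φ is false.
  w (successors {u, w, m}): φ is false.
  x (successors {u, x, z, t}): φ is false.
  y (successors {v, y}): φ is false.
  z (successors {u, y, z, t, n}): φ is false.
  t (successors {w, x, y, z, t, n}): φ is false.
  m (successors {w, z, m}): φ is true.
  n (successors {m, n}): φ is false.
For instance, at w:
  At w: (r \lor \Box \Diamond r) \lor \Diamond r is true, so \neg ((r \lor \Box \Diamond r) \lor \Diamond r) is false.
    At w: r \lor \Box \Diamond r is false, \Diamond r is true, so (r \lor \Box \Diamond r) \lor \Diamond r is true.
      At w: r is false, \Box \Diamond r is false, so r \lor \Box \Diamond r is false.
      At w: \Diamond r requires r at some successor in {u, w, m}.
        r holds at u, so \Diamond r is true at w.
Satisfying worlds: {m}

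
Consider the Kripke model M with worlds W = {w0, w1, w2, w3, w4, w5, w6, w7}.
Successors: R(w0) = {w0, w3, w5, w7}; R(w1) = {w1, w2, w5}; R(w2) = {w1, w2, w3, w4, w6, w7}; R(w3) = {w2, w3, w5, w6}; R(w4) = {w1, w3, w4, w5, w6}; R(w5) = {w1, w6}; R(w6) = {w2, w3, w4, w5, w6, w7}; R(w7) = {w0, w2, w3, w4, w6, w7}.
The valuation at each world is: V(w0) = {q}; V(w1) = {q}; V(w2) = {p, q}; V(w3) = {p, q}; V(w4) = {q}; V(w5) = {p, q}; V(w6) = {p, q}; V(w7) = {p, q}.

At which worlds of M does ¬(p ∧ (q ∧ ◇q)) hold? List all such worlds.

w0, w1, w4

Recall that ◇ψ holds at a world iff ψ holds at some accessible world.
Let φ = ¬(p ∧ (q ∧ ◇q)). Evaluate φ at each world:
  w0 (successors {w0, w3, w5, w7}): φ is true.
  w1 (successors {w1, w2, w5}): φ is true.
  w2 (successors {w1, w2, w3, w4, w6, w7}): φ is false.
  w3 (successors {w2, w3, w5, w6}): φ is false.
  w4 (successors {w1, w3, w4, w5, w6}): φ is true.
  w5 (successors {w1, w6}): φ is false.
  w6 (successors {w2, w3, w4, w5, w6, w7}): φ is false.
  w7 (successors {w0, w2, w3, w4, w6, w7}): φ is false.
For instance, at w4:
  At w4: p ∧ (q ∧ ◇q) is false, so ¬(p ∧ (q ∧ ◇q)) is true.
    At w4: p is false, q ∧ ◇q is true, so p ∧ (q ∧ ◇q) is false.
      At w4: q is true, ◇q is true, so q ∧ ◇q is true.
Satisfying worlds: {w0, w1, w4}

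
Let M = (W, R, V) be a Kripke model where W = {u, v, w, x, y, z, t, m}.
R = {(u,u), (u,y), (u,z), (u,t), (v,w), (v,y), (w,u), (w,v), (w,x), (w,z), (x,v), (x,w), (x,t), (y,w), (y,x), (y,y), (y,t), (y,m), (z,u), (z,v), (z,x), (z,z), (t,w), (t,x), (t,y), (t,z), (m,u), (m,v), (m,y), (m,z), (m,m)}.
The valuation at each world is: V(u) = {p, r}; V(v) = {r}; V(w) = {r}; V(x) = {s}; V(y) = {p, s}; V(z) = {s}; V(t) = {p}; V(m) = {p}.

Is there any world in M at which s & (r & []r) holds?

No

Let φ = s & (r & []r). Evaluate φ at each world:
  u (successors {u, y, z, t}): φ is false.
  v (successors {w, y}): φ is false.
  w (successors {u, v, x, z}): φ is false.
  x (successors {v, w, t}): φ is false.
  y (successors {w, x, y, t, m}): φ is false.
  z (successors {u, v, x, z}): φ is false.
  t (successors {w, x, y, z}): φ is false.
  m (successors {u, v, y, z, m}): φ is false.
For instance, at z:
  At z: s is true, r & []r is false, so s & (r & []r) is false.
    At z: r is false, []r is false, so r & []r is false.
      At z: []r requires r at every successor {u, v, x, z}.
        r fails at x, so []r is false at z.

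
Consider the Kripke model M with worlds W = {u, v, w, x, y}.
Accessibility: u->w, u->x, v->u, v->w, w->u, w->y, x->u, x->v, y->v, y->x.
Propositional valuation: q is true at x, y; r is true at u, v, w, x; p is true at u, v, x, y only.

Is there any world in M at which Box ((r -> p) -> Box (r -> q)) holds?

Let φ = Box ((r -> p) -> Box (r -> q)). Evaluate φ at each world:
  u (successors {w, x}): φ is false.
  v (successors {u, w}): φ is false.
  w (successors {u, y}): φ is false.
  x (successors {u, v}): φ is false.
  y (successors {v, x}): φ is false.
For instance, at y:
  At y: Box ((r -> p) -> Box (r -> q)) requires (r -> p) -> Box (r -> q) at every successor {v, x}.
    (r -> p) -> Box (r -> q) fails at v, so Box ((r -> p) -> Box (r -> q)) is false at y.
      At v: r -> p is true, Box (r -> q) is false, so (r -> p) -> Box (r -> q) is false.

No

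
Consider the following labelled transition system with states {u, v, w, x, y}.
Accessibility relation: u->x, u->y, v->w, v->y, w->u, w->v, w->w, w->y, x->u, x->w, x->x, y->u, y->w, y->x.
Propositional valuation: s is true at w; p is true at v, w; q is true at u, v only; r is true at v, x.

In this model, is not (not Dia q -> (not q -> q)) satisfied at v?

At v: not Dia q -> (not q -> q) is true, so not (not Dia q -> (not q -> q)) is false.
  At v: not Dia q is true, not q -> q is true, so not Dia q -> (not q -> q) is true.
    At v: Dia q is false, so not Dia q is true.
      At v: Dia q requires q at some successor in {w, y}.
        At w: q is false.
        At y: q is false.
      So Dia q is false at v.

No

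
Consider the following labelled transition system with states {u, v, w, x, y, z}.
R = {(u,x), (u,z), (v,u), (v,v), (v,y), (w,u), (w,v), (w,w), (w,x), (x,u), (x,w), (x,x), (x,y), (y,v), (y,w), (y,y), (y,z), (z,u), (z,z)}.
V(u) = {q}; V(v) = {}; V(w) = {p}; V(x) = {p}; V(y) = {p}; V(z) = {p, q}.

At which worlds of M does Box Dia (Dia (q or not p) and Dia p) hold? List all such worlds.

Recall that Box ψ holds at a world iff ψ holds at every accessible world, and Dia ψ holds iff ψ holds at some accessible world.
Let φ = Box Dia (Dia (q or not p) and Dia p). Evaluate φ at each world:
  u (successors {x, z}): φ is true.
  v (successors {u, v, y}): φ is true.
  w (successors {u, v, w, x}): φ is true.
  x (successors {u, w, x, y}): φ is true.
  y (successors {v, w, y, z}): φ is true.
  z (successors {u, z}): φ is true.
For instance, at u:
  At u: Box Dia (Dia (q or not p) and Dia p) requires Dia (Dia (q or not p) and Dia p) at every successor {x, z}.
      At x: Dia (Dia (q or not p) and Dia p) requires Dia (q or not p) and Dia p at some successor in {u, w, x, y}.
        Dia (q or not p) and Dia p holds at u, so Dia (Dia (q or not p) and Dia p) is true at x.
      At z: Dia (Dia (q or not p) and Dia p) requires Dia (q or not p) and Dia p at some successor in {u, z}.
        Dia (q or not p) and Dia p holds at u, so Dia (Dia (q or not p) and Dia p) is true at z.
  So Box Dia (Dia (q or not p) and Dia p) is true at u.
Satisfying worlds: {u, v, w, x, y, z}

u, v, w, x, y, z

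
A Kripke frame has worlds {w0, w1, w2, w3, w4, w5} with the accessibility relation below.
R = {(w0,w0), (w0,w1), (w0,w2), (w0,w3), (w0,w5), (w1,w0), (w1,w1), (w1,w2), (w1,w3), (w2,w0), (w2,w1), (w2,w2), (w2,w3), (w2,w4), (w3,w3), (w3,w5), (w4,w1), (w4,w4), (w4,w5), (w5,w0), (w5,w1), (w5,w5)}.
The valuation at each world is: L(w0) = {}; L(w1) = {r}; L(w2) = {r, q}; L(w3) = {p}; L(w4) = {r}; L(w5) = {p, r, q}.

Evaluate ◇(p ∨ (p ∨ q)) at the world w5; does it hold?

Yes

At w5: ◇(p ∨ (p ∨ q)) requires p ∨ (p ∨ q) at some successor in {w0, w1, w5}.
  p ∨ (p ∨ q) holds at w5, so ◇(p ∨ (p ∨ q)) is true at w5.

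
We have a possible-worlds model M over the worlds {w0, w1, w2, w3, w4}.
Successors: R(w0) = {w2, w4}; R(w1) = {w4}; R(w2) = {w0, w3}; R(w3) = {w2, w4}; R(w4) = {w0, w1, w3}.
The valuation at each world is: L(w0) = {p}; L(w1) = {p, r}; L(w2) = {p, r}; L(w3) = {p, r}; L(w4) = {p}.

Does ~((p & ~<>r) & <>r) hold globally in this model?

Let φ = ~((p & ~<>r) & <>r). Evaluate φ at each world:
  w0 (successors {w2, w4}): φ is true.
  w1 (successors {w4}): φ is true.
  w2 (successors {w0, w3}): φ is true.
  w3 (successors {w2, w4}): φ is true.
  w4 (successors {w0, w1, w3}): φ is true.
For instance, at w0:
  At w0: (p & ~<>r) & <>r is false, so ~((p & ~<>r) & <>r) is true.
    At w0: p & ~<>r is false, <>r is true, so (p & ~<>r) & <>r is false.
      At w0: p is true, ~<>r is false, so p & ~<>r is false.
      At w0: <>r requires r at some successor in {w2, w4}.
        r holds at w2, so <>r is true at w0.

Yes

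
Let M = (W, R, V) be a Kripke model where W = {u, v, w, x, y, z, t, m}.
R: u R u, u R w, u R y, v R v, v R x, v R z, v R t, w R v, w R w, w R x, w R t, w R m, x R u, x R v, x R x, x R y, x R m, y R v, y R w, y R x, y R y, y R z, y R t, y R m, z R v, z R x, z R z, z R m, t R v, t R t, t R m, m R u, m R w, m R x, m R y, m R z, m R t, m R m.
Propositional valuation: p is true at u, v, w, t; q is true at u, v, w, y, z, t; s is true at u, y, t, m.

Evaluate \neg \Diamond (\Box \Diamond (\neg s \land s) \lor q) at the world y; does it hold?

No

Recall that \Box ψ holds at a world iff ψ holds at every accessible world, and \Diamond ψ holds iff ψ holds at some accessible world.
At y: \Diamond (\Box \Diamond (\neg s \land s) \lor q) is true, so \neg \Diamond (\Box \Diamond (\neg s \land s) \lor q) is false.
  At y: \Diamond (\Box \Diamond (\neg s \land s) \lor q) requires \Box \Diamond (\neg s \land s) \lor q at some successor in {v, w, x, y, z, t, m}.
    \Box \Diamond (\neg s \land s) \lor q holds at v, so \Diamond (\Box \Diamond (\neg s \land s) \lor q) is true at y.
      At v: \Box \Diamond (\neg s \land s) is false, q is true, so \Box \Diamond (\neg s \land s) \lor q is true.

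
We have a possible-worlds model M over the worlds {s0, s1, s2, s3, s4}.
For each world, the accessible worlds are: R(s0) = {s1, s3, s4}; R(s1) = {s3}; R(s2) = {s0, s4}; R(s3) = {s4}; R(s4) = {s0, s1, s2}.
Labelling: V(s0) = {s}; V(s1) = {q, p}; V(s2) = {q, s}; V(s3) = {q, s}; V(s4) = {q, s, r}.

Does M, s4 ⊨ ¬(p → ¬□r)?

No

Recall that □ψ holds at a world iff ψ holds at every accessible world, and ◇ψ holds iff ψ holds at some accessible world.
At s4: p → ¬□r is true, so ¬(p → ¬□r) is false.
  At s4: p is false, ¬□r is true, so p → ¬□r is true.
    At s4: □r is false, so ¬□r is true.
      At s4: □r requires r at every successor {s0, s1, s2}.
        r fails at s0, so □r is false at s4.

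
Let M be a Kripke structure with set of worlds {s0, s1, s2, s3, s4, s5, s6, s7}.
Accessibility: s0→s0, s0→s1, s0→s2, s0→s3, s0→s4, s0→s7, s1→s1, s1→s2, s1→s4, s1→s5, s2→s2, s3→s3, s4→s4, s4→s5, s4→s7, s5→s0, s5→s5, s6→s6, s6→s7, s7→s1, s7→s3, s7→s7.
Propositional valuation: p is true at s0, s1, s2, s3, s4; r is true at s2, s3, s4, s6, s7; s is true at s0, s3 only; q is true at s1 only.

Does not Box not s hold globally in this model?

Let φ = not Box not s. Evaluate φ at each world:
  s0 (successors {s0, s1, s2, s3, s4, s7}): φ is true.
  s1 (successors {s1, s2, s4, s5}): φ is false.
  s2 (successors {s2}): φ is false.
  s3 (successors {s3}): φ is true.
  s4 (successors {s4, s5, s7}): φ is false.
  s5 (successors {s0, s5}): φ is true.
  s6 (successors {s6, s7}): φ is false.
  s7 (successors {s1, s3, s7}): φ is true.
Detail at s1 (counterexample):
  At s1: Box not s is true, so not Box not s is false.
    At s1: Box not s requires not s at every successor {s1, s2, s4, s5}.
      At s1: not s is true.
      At s2: not s is true.
      At s4: not s is true.
      At s5: not s is true.
    So Box not s is true at s1.

No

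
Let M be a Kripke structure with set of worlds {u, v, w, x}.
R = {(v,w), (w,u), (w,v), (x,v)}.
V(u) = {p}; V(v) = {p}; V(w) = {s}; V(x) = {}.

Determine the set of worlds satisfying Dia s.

Let φ = Dia s. Evaluate φ at each world:
  u (successors ∅): φ is false.
  v (successors {w}): φ is true.
  w (successors {u, v}): φ is false.
  x (successors {v}): φ is false.
For instance, at w:
  At w: Dia s requires s at some successor in {u, v}.
    At u: s is false.
    At v: s is false.
  So Dia s is false at w.
Satisfying worlds: {v}

v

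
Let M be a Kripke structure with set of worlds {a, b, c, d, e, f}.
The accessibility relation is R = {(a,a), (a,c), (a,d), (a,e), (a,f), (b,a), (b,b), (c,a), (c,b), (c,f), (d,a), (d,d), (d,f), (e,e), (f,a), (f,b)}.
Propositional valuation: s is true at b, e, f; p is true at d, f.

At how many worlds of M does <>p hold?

3

Let φ = <>p. Evaluate φ at each world:
  a (successors {a, c, d, e, f}): φ is true.
  b (successors {a, b}): φ is false.
  c (successors {a, b, f}): φ is true.
  d (successors {a, d, f}): φ is true.
  e (successors {e}): φ is false.
  f (successors {a, b}): φ is false.
For instance, at a:
  At a: <>p requires p at some successor in {a, c, d, e, f}.
    p holds at d, so <>p is true at a.
Satisfying worlds: {a, c, d}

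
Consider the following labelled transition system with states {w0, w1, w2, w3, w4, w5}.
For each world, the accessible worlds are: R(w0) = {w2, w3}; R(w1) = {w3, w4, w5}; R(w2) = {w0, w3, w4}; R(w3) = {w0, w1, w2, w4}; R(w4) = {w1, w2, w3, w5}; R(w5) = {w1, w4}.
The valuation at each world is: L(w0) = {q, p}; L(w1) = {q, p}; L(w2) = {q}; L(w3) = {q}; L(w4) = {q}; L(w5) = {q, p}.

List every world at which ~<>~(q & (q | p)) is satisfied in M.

Let φ = ~<>~(q & (q | p)). Evaluate φ at each world:
  w0 (successors {w2, w3}): φ is true.
  w1 (successors {w3, w4, w5}): φ is true.
  w2 (successors {w0, w3, w4}): φ is true.
  w3 (successors {w0, w1, w2, w4}): φ is true.
  w4 (successors {w1, w2, w3, w5}): φ is true.
  w5 (successors {w1, w4}): φ is true.
For instance, at w0:
  At w0: <>~(q & (q | p)) is false, so ~<>~(q & (q | p)) is true.
    At w0: <>~(q & (q | p)) requires ~(q & (q | p)) at some successor in {w2, w3}.
      At w2: ~(q & (q | p)) is false.
      At w3: ~(q & (q | p)) is false.
    So <>~(q & (q | p)) is false at w0.
Satisfying worlds: {w0, w1, w2, w3, w4, w5}

w0, w1, w2, w3, w4, w5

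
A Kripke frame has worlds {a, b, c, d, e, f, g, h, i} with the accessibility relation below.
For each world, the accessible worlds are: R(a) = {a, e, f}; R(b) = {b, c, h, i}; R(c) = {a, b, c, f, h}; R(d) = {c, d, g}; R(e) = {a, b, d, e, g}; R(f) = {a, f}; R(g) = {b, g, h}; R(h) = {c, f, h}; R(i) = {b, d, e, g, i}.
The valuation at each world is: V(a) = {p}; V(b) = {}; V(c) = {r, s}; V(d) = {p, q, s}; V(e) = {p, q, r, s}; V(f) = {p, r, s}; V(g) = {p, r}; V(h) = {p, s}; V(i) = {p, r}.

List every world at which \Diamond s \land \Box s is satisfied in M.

h

Let φ = \Diamond s \land \Box s. Evaluate φ at each world:
  a (successors {a, e, f}): φ is false.
  b (successors {b, c, h, i}): φ is false.
  c (successors {a, b, c, f, h}): φ is false.
  d (successors {c, d, g}): φ is false.
  e (successors {a, b, d, e, g}): φ is false.
  f (successors {a, f}): φ is false.
  g (successors {b, g, h}): φ is false.
  h (successors {c, f, h}): φ is true.
  i (successors {b, d, e, g, i}): φ is false.
For instance, at e:
  At e: \Diamond s is true, \Box s is false, so \Diamond s \land \Box s is false.
    At e: \Diamond s requires s at some successor in {a, b, d, e, g}.
      s holds at d, so \Diamond s is true at e.
    At e: \Box s requires s at every successor {a, b, d, e, g}.
      s fails at a, so \Box s is false at e.
Satisfying worlds: {h}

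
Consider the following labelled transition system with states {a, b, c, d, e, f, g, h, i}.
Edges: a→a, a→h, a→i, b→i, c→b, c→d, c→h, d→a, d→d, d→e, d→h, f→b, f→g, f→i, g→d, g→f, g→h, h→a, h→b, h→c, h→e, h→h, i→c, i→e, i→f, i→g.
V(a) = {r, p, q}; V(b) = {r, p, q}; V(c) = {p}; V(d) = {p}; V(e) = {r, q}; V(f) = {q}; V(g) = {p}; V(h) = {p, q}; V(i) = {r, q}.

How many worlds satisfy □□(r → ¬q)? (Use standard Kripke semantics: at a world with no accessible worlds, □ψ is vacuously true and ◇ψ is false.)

1

Recall that □ψ holds at a world iff ψ holds at every accessible world, and ◇ψ holds iff ψ holds at some accessible world.
Let φ = □□(r → ¬q). Evaluate φ at each world:
  a (successors {a, h, i}): φ is false.
  b (successors {i}): φ is false.
  c (successors {b, d, h}): φ is false.
  d (successors {a, d, e, h}): φ is false.
  e (successors ∅): φ is true.
  f (successors {b, g, i}): φ is false.
  g (successors {d, f, h}): φ is false.
  h (successors {a, b, c, e, h}): φ is false.
  i (successors {c, e, f, g}): φ is false.
For instance, at a:
  At a: □□(r → ¬q) requires □(r → ¬q) at every successor {a, h, i}.
    □(r → ¬q) fails at a, so □□(r → ¬q) is false at a.
      At a: □(r → ¬q) requires r → ¬q at every successor {a, h, i}.
        r → ¬q fails at a, so □(r → ¬q) is false at a.
Satisfying worlds: {e}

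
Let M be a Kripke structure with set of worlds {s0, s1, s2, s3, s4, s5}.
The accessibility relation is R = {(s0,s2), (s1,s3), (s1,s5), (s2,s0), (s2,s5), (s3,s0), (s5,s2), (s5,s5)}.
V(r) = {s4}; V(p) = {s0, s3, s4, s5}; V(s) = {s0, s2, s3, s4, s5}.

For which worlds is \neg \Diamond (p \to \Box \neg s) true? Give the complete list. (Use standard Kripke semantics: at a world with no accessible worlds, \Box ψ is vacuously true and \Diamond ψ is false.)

Recall that \Box ψ holds at a world iff ψ holds at every accessible world, and \Diamond ψ holds iff ψ holds at some accessible world.
Let φ = \neg \Diamond (p \to \Box \neg s). Evaluate φ at each world:
  s0 (successors {s2}): φ is false.
  s1 (successors {s3, s5}): φ is true.
  s2 (successors {s0, s5}): φ is true.
  s3 (successors {s0}): φ is true.
  s4 (successors ∅): φ is true.
  s5 (successors {s2, s5}): φ is false.
For instance, at s0:
  At s0: \Diamond (p \to \Box \neg s) is true, so \neg \Diamond (p \to \Box \neg s) is false.
    At s0: \Diamond (p \to \Box \neg s) requires p \to \Box \neg s at some successor in {s2}.
      p \to \Box \neg s holds at s2, so \Diamond (p \to \Box \neg s) is true at s0.
Satisfying worlds: {s1, s2, s3, s4}

s1, s2, s3, s4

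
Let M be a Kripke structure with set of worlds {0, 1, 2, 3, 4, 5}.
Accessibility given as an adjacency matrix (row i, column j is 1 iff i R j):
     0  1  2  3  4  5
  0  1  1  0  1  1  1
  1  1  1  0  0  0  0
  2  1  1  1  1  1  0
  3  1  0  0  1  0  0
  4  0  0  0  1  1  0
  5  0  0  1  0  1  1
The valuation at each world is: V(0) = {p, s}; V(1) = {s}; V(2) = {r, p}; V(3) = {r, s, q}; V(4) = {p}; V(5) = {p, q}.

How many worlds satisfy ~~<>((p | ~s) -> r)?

6

Recall that <>ψ holds at a world iff ψ holds at some accessible world.
Let φ = ~~<>((p | ~s) -> r). Evaluate φ at each world:
  0 (successors {0, 1, 3, 4, 5}): φ is true.
  1 (successors {0, 1}): φ is true.
  2 (successors {0, 1, 2, 3, 4}): φ is true.
  3 (successors {0, 3}): φ is true.
  4 (successors {3, 4}): φ is true.
  5 (successors {2, 4, 5}): φ is true.
For instance, at 2:
  At 2: ~<>((p | ~s) -> r) is false, so ~~<>((p | ~s) -> r) is true.
    At 2: <>((p | ~s) -> r) is true, so ~<>((p | ~s) -> r) is false.
      At 2: <>((p | ~s) -> r) requires (p | ~s) -> r at some successor in {0, 1, 2, 3, 4}.
        (p | ~s) -> r holds at 1, so <>((p | ~s) -> r) is true at 2.
Satisfying worlds: {0, 1, 2, 3, 4, 5}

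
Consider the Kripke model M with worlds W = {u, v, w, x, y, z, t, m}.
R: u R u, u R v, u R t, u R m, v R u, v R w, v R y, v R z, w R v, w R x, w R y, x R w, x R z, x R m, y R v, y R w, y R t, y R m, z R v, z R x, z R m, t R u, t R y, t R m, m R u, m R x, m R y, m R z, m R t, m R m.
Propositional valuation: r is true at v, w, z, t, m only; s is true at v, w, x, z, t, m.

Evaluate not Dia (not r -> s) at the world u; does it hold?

At u: Dia (not r -> s) is true, so not Dia (not r -> s) is false.
  At u: Dia (not r -> s) requires not r -> s at some successor in {u, v, t, m}.
    not r -> s holds at v, so Dia (not r -> s) is true at u.

No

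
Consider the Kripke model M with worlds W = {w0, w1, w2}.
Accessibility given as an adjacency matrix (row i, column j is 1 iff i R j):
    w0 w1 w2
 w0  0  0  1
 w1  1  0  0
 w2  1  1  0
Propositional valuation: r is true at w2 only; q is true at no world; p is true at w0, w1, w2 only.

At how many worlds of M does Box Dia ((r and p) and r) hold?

Let φ = Box Dia ((r and p) and r). Evaluate φ at each world:
  w0 (successors {w2}): φ is false.
  w1 (successors {w0}): φ is true.
  w2 (successors {w0, w1}): φ is false.
For instance, at w1:
  At w1: Box Dia ((r and p) and r) requires Dia ((r and p) and r) at every successor {w0}.
      At w0: Dia ((r and p) and r) requires (r and p) and r at some successor in {w2}.
        (r and p) and r holds at w2, so Dia ((r and p) and r) is true at w0.
  So Box Dia ((r and p) and r) is true at w1.
Satisfying worlds: {w1}

1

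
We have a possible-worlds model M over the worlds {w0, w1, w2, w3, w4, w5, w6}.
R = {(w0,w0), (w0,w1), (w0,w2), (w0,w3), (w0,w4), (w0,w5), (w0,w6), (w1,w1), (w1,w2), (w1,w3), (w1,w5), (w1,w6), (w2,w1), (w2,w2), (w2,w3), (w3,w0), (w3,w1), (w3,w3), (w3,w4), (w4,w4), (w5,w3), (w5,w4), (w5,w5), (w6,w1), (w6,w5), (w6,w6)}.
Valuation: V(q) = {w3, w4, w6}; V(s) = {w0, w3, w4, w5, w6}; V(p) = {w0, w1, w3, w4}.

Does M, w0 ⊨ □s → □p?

At w0: □s is false, □p is false, so □s → □p is true.
  At w0: □s requires s at every successor {w0, w1, w2, w3, w4, w5, w6}.
    s fails at w1, so □s is false at w0.
  At w0: □p requires p at every successor {w0, w1, w2, w3, w4, w5, w6}.
    p fails at w2, so □p is false at w0.

Yes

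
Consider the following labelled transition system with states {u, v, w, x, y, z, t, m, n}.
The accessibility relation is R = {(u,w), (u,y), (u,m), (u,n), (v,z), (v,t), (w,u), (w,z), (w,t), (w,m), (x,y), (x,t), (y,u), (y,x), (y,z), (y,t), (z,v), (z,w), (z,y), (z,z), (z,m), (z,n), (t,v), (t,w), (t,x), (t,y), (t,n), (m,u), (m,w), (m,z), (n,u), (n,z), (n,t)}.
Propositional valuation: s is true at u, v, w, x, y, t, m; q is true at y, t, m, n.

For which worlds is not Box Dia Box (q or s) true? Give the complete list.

Let φ = not Box Dia Box (q or s). Evaluate φ at each world:
  u (successors {w, y, m, n}): φ is false.
  v (successors {z, t}): φ is true.
  w (successors {u, z, t, m}): φ is true.
  x (successors {y, t}): φ is false.
  y (successors {u, x, z, t}): φ is true.
  z (successors {v, w, y, z, m, n}): φ is true.
  t (successors {v, w, x, y, n}): φ is false.
  m (successors {u, w, z}): φ is true.
  n (successors {u, z, t}): φ is true.
For instance, at v:
  At v: Box Dia Box (q or s) is false, so not Box Dia Box (q or s) is true.
    At v: Box Dia Box (q or s) requires Dia Box (q or s) at every successor {z, t}.
      Dia Box (q or s) fails at z, so Box Dia Box (q or s) is false at v.
Satisfying worlds: {v, w, y, z, m, n}

v, w, y, z, m, n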